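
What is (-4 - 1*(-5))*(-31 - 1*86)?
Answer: -117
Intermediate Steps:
(-4 - 1*(-5))*(-31 - 1*86) = (-4 + 5)*(-31 - 86) = 1*(-117) = -117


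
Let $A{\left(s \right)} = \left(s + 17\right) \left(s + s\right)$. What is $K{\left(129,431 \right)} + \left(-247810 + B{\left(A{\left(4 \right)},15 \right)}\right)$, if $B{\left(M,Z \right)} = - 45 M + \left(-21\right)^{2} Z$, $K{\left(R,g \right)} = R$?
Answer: $-248626$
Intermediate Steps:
$A{\left(s \right)} = 2 s \left(17 + s\right)$ ($A{\left(s \right)} = \left(17 + s\right) 2 s = 2 s \left(17 + s\right)$)
$B{\left(M,Z \right)} = - 45 M + 441 Z$
$K{\left(129,431 \right)} + \left(-247810 + B{\left(A{\left(4 \right)},15 \right)}\right) = 129 - \left(241195 + 45 \cdot 2 \cdot 4 \left(17 + 4\right)\right) = 129 - \left(241195 + 45 \cdot 2 \cdot 4 \cdot 21\right) = 129 + \left(-247810 + \left(\left(-45\right) 168 + 6615\right)\right) = 129 + \left(-247810 + \left(-7560 + 6615\right)\right) = 129 - 248755 = -248626$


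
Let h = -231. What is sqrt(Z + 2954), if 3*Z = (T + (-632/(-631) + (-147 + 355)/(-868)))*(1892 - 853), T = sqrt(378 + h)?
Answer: sqrt(542990052325182 + 409084503635451*sqrt(3))/410781 ≈ 86.122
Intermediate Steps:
T = 7*sqrt(3) (T = sqrt(378 - 231) = sqrt(147) = 7*sqrt(3) ≈ 12.124)
Z = 108400948/410781 + 7273*sqrt(3)/3 (Z = ((7*sqrt(3) + (-632/(-631) + (-147 + 355)/(-868)))*(1892 - 853))/3 = ((7*sqrt(3) + (-632*(-1/631) + 208*(-1/868)))*1039)/3 = ((7*sqrt(3) + (632/631 - 52/217))*1039)/3 = ((7*sqrt(3) + 104332/136927)*1039)/3 = ((104332/136927 + 7*sqrt(3))*1039)/3 = (108400948/136927 + 7273*sqrt(3))/3 = 108400948/410781 + 7273*sqrt(3)/3 ≈ 4463.0)
sqrt(Z + 2954) = sqrt((108400948/410781 + 7273*sqrt(3)/3) + 2954) = sqrt(1321848022/410781 + 7273*sqrt(3)/3)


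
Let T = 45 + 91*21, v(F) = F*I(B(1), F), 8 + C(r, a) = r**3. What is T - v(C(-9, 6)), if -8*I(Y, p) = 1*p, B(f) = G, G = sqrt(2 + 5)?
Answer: 558817/8 ≈ 69852.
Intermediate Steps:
G = sqrt(7) ≈ 2.6458
B(f) = sqrt(7)
I(Y, p) = -p/8
C(r, a) = -8 + r**3
v(F) = -F**2/8 (v(F) = F*(-F/8) = -F**2/8)
T = 1956 (T = 45 + 1911 = 1956)
T - v(C(-9, 6)) = 1956 - (-1)*(-8 + (-9)**3)**2/8 = 1956 - (-1)*(-8 - 729)**2/8 = 1956 - (-1)*(-737)**2/8 = 1956 - (-1)*543169/8 = 1956 - 1*(-543169/8) = 1956 + 543169/8 = 558817/8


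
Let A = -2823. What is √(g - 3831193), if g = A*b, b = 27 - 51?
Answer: I*√3763441 ≈ 1940.0*I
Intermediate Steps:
b = -24
g = 67752 (g = -2823*(-24) = 67752)
√(g - 3831193) = √(67752 - 3831193) = √(-3763441) = I*√3763441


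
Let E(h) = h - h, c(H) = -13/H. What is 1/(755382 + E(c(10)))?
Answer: 1/755382 ≈ 1.3238e-6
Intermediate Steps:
E(h) = 0
1/(755382 + E(c(10))) = 1/(755382 + 0) = 1/755382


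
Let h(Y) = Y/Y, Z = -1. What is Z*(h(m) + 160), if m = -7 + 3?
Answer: -161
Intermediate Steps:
m = -4
h(Y) = 1
Z*(h(m) + 160) = -(1 + 160) = -1*161 = -161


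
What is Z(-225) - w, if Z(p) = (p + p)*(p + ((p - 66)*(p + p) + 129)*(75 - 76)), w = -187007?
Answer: 59273807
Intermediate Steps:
Z(p) = 2*p*(-129 + p - 2*p*(-66 + p)) (Z(p) = (2*p)*(p + ((-66 + p)*(2*p) + 129)*(-1)) = (2*p)*(p + (2*p*(-66 + p) + 129)*(-1)) = (2*p)*(p + (129 + 2*p*(-66 + p))*(-1)) = (2*p)*(p + (-129 - 2*p*(-66 + p))) = (2*p)*(-129 + p - 2*p*(-66 + p)) = 2*p*(-129 + p - 2*p*(-66 + p)))
Z(-225) - w = 2*(-225)*(-129 - 2*(-225)**2 + 133*(-225)) - 1*(-187007) = 2*(-225)*(-129 - 2*50625 - 29925) + 187007 = 2*(-225)*(-129 - 101250 - 29925) + 187007 = 2*(-225)*(-131304) + 187007 = 59086800 + 187007 = 59273807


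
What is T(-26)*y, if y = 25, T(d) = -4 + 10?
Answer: 150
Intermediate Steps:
T(d) = 6
T(-26)*y = 6*25 = 150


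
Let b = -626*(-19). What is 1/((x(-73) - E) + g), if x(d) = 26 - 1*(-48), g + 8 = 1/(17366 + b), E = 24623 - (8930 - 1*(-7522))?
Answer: -29260/237152299 ≈ -0.00012338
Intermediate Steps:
b = 11894
E = 8171 (E = 24623 - (8930 + 7522) = 24623 - 1*16452 = 24623 - 16452 = 8171)
g = -234079/29260 (g = -8 + 1/(17366 + 11894) = -8 + 1/29260 = -234079/29260 ≈ -8.0000)
x(d) = 74 (x(d) = 26 + 48 = 74)
1/((x(-73) - E) + g) = 1/((74 - 1*8171) - 234079/29260) = 1/((74 - 8171) - 234079/29260) = 1/(-8097 - 234079/29260) = 1/(-237152299/29260) = -29260/237152299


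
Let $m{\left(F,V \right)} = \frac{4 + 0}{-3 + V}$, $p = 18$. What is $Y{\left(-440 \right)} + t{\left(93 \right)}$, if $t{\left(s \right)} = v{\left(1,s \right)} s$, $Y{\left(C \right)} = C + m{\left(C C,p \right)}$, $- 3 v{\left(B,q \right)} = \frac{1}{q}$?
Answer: $- \frac{6601}{15} \approx -440.07$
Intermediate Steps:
$m{\left(F,V \right)} = \frac{4}{-3 + V}$
$v{\left(B,q \right)} = - \frac{1}{3 q}$
$Y{\left(C \right)} = \frac{4}{15} + C$ ($Y{\left(C \right)} = C + \frac{4}{-3 + 18} = C + \frac{4}{15} = \frac{4}{15} + C$)
$t{\left(s \right)} = - \frac{1}{3}$ ($t{\left(s \right)} = - \frac{1}{3 s} s = - \frac{1}{3}$)
$Y{\left(-440 \right)} + t{\left(93 \right)} = \left(\frac{4}{15} - 440\right) - \frac{1}{3} = - \frac{6596}{15} - \frac{1}{3} = - \frac{6601}{15}$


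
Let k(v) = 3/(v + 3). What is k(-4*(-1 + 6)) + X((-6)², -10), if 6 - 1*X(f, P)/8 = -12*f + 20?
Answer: 56845/17 ≈ 3343.8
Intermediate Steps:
X(f, P) = -112 + 96*f (X(f, P) = 48 - 8*(-12*f + 20) = 48 - 8*(20 - 12*f) = 48 + (-160 + 96*f) = -112 + 96*f)
k(v) = 3/(3 + v)
k(-4*(-1 + 6)) + X((-6)², -10) = 3/(3 - 4*(-1 + 6)) + (-112 + 96*(-6)²) = 3/(3 - 4*5) + (-112 + 96*36) = 3/(3 - 20) + (-112 + 3456) = 3/(-17) + 3344 = 3*(-1/17) + 3344 = -3/17 + 3344 = 56845/17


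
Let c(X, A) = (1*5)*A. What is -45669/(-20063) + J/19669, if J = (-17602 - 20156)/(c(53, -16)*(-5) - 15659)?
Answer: 13707361216053/6021493564073 ≈ 2.2764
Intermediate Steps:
c(X, A) = 5*A
J = 37758/15259 (J = (-17602 - 20156)/((5*(-16))*(-5) - 15659) = -37758/(-80*(-5) - 15659) = -37758/(400 - 15659) = -37758/(-15259) = -37758*(-1/15259) = 37758/15259 ≈ 2.4745)
-45669/(-20063) + J/19669 = -45669/(-20063) + (37758/15259)/19669 = -45669*(-1/20063) + (37758/15259)*(1/19669) = 45669/20063 + 37758/300129271 = 13707361216053/6021493564073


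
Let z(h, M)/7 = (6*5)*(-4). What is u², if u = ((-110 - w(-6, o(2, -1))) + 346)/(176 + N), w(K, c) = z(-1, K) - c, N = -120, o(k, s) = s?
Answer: 1155625/3136 ≈ 368.50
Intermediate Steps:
z(h, M) = -840 (z(h, M) = 7*((6*5)*(-4)) = 7*(30*(-4)) = 7*(-120) = -840)
w(K, c) = -840 - c
u = 1075/56 (u = ((-110 - (-840 - 1*(-1))) + 346)/(176 - 120) = ((-110 - (-840 + 1)) + 346)/56 = ((-110 - 1*(-839)) + 346)*(1/56) = ((-110 + 839) + 346)*(1/56) = (729 + 346)*(1/56) = 1075*(1/56) = 1075/56 ≈ 19.196)
u² = (1075/56)² = 1155625/3136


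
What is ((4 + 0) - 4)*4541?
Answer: 0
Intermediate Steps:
((4 + 0) - 4)*4541 = (4 - 4)*4541 = 0*4541 = 0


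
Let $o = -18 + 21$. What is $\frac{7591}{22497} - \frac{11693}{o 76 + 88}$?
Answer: $- \frac{260658665}{7109052} \approx -36.666$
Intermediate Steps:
$o = 3$
$\frac{7591}{22497} - \frac{11693}{o 76 + 88} = \frac{7591}{22497} - \frac{11693}{3 \cdot 76 + 88} = 7591 \cdot \frac{1}{22497} - \frac{11693}{228 + 88} = \frac{7591}{22497} - \frac{11693}{316} = - \frac{260658665}{7109052}$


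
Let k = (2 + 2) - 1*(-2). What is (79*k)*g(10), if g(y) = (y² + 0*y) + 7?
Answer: 50718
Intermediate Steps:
g(y) = 7 + y² (g(y) = (y² + 0) + 7 = y² + 7 = 7 + y²)
k = 6 (k = 4 + 2 = 6)
(79*k)*g(10) = (79*6)*(7 + 10²) = 474*(7 + 100) = 474*107 = 50718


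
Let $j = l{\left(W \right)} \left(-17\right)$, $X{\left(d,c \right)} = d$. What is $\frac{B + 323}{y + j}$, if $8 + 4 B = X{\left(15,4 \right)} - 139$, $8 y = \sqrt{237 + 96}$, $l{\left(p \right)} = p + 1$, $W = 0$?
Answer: $- \frac{315520}{18163} - \frac{6960 \sqrt{37}}{18163} \approx -19.702$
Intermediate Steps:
$l{\left(p \right)} = 1 + p$
$y = \frac{3 \sqrt{37}}{8}$ ($y = \frac{\sqrt{237 + 96}}{8} = \frac{\sqrt{333}}{8} = \frac{3 \sqrt{37}}{8} \approx 2.281$)
$j = -17$ ($j = \left(1 + 0\right) \left(-17\right) = 1 \left(-17\right) = -17$)
$B = -33$ ($B = -2 + \frac{15 - 139}{4} = -2 + \frac{1}{4} \left(-124\right) = -2 - 31 = -33$)
$\frac{B + 323}{y + j} = \frac{-33 + 323}{\frac{3 \sqrt{37}}{8} - 17} = \frac{290}{-17 + \frac{3 \sqrt{37}}{8}}$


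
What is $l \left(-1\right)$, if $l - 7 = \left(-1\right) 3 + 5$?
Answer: $-9$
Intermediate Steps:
$l = 9$ ($l = 7 + \left(\left(-1\right) 3 + 5\right) = 7 + \left(-3 + 5\right) = 7 + 2 = 9$)
$l \left(-1\right) = 9 \left(-1\right) = -9$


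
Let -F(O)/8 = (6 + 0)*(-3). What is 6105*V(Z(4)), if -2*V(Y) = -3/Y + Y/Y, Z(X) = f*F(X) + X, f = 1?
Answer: -23925/8 ≈ -2990.6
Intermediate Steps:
F(O) = 144 (F(O) = -8*(6 + 0)*(-3) = -48*(-3) = -8*(-18) = 144)
Z(X) = 144 + X (Z(X) = 1*144 + X = 144 + X)
V(Y) = -½ + 3/(2*Y) (V(Y) = -(-3/Y + Y/Y)/2 = -(-3/Y + 1)/2 = -(1 - 3/Y)/2 = -½ + 3/(2*Y))
6105*V(Z(4)) = 6105*((3 - (144 + 4))/(2*(144 + 4))) = 6105*((½)*(3 - 1*148)/148) = 6105*((½)*(1/148)*(3 - 148)) = 6105*((½)*(1/148)*(-145)) = 6105*(-145/296) = -23925/8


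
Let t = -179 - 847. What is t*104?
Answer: -106704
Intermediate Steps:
t = -1026
t*104 = -1026*104 = -106704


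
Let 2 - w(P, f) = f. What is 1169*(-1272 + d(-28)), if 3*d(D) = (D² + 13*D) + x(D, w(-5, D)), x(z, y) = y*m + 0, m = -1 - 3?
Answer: -1370068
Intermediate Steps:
m = -4
w(P, f) = 2 - f
x(z, y) = -4*y (x(z, y) = y*(-4) + 0 = -4*y + 0 = -4*y)
d(D) = -8/3 + D²/3 + 17*D/3 (d(D) = ((D² + 13*D) - 4*(2 - D))/3 = ((D² + 13*D) + (-8 + 4*D))/3 = (-8 + D² + 17*D)/3 = -8/3 + D²/3 + 17*D/3)
1169*(-1272 + d(-28)) = 1169*(-1272 + (-8/3 + (⅓)*(-28)² + (17/3)*(-28))) = 1169*(-1272 + (-8/3 + (⅓)*784 - 476/3)) = 1169*(-1272 + (-8/3 + 784/3 - 476/3)) = 1169*(-1272 + 100) = 1169*(-1172) = -1370068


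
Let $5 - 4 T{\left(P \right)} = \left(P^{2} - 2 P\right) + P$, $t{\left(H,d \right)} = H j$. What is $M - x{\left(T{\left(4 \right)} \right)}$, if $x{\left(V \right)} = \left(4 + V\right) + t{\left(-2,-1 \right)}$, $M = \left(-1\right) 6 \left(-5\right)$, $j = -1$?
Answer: $\frac{103}{4} \approx 25.75$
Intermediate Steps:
$t{\left(H,d \right)} = - H$ ($t{\left(H,d \right)} = H \left(-1\right) = - H$)
$M = 30$ ($M = \left(-6\right) \left(-5\right) = 30$)
$T{\left(P \right)} = \frac{5}{4} - \frac{P^{2}}{4} + \frac{P}{4}$ ($T{\left(P \right)} = \frac{5}{4} - \frac{\left(P^{2} - 2 P\right) + P}{4} = \frac{5}{4} - \frac{P^{2} - P}{4} = \frac{5}{4} - \left(- \frac{P}{4} + \frac{P^{2}}{4}\right) = \frac{5}{4} - \frac{P^{2}}{4} + \frac{P}{4}$)
$x{\left(V \right)} = 6 + V$ ($x{\left(V \right)} = \left(4 + V\right) - -2 = \left(4 + V\right) + 2 = 6 + V$)
$M - x{\left(T{\left(4 \right)} \right)} = 30 - \left(6 + \left(\frac{5}{4} - \frac{4^{2}}{4} + \frac{1}{4} \cdot 4\right)\right) = 30 - \left(6 + \left(\frac{5}{4} - 4 + 1\right)\right) = 30 - \left(6 - \frac{7}{4}\right) = 30 - \frac{17}{4} = \frac{103}{4}$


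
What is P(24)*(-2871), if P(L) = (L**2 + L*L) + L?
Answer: -3376296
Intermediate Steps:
P(L) = L + 2*L**2 (P(L) = (L**2 + L**2) + L = 2*L**2 + L = L + 2*L**2)
P(24)*(-2871) = (24*(1 + 2*24))*(-2871) = (24*(1 + 48))*(-2871) = (24*49)*(-2871) = 1176*(-2871) = -3376296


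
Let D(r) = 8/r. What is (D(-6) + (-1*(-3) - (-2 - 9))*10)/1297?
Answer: 416/3891 ≈ 0.10691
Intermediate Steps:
(D(-6) + (-1*(-3) - (-2 - 9))*10)/1297 = (8/(-6) + (-1*(-3) - (-2 - 9))*10)/1297 = (8*(-1/6) + (3 - 1*(-11))*10)*(1/1297) = (-4/3 + (3 + 11)*10)*(1/1297) = (-4/3 + 14*10)*(1/1297) = (-4/3 + 140)*(1/1297) = (416/3)*(1/1297) = 416/3891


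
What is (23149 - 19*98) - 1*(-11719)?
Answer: 33006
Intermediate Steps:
(23149 - 19*98) - 1*(-11719) = (23149 - 1*1862) + 11719 = (23149 - 1862) + 11719 = 21287 + 11719 = 33006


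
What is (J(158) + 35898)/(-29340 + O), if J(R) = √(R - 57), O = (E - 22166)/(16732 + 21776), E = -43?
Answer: -460786728/376615643 - 12836*√101/376615643 ≈ -1.2238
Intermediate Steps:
O = -7403/12836 (O = (-43 - 22166)/(16732 + 21776) = -22209/38508 = -22209*1/38508 = -7403/12836 ≈ -0.57674)
J(R) = √(-57 + R)
(J(158) + 35898)/(-29340 + O) = (√(-57 + 158) + 35898)/(-29340 - 7403/12836) = (√101 + 35898)/(-376615643/12836) = (35898 + √101)*(-12836/376615643) = -460786728/376615643 - 12836*√101/376615643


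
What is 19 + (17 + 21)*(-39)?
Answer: -1463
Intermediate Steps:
19 + (17 + 21)*(-39) = 19 + 38*(-39) = 19 - 1482 = -1463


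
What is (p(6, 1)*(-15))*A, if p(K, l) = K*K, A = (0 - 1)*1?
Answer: 540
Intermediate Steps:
A = -1 (A = -1*1 = -1)
p(K, l) = K**2
(p(6, 1)*(-15))*A = (6**2*(-15))*(-1) = (36*(-15))*(-1) = -540*(-1) = 540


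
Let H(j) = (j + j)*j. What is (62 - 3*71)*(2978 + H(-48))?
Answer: -1145486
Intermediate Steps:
H(j) = 2*j² (H(j) = (2*j)*j = 2*j²)
(62 - 3*71)*(2978 + H(-48)) = (62 - 3*71)*(2978 + 2*(-48)²) = (62 - 213)*(2978 + 2*2304) = -151*(2978 + 4608) = -151*7586 = -1145486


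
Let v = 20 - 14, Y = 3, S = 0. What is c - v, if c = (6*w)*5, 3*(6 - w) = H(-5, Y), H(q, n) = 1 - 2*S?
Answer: 164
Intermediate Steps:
H(q, n) = 1 (H(q, n) = 1 - 2*0 = 1 + 0 = 1)
w = 17/3 (w = 6 - ⅓*1 = 6 - ⅓ = 17/3 ≈ 5.6667)
v = 6
c = 170 (c = (6*(17/3))*5 = 34*5 = 170)
c - v = 170 - 1*6 = 170 - 6 = 164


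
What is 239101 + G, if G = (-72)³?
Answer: -134147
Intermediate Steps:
G = -373248
239101 + G = 239101 - 373248 = -134147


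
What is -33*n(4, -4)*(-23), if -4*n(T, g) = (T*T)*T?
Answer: -12144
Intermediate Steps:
n(T, g) = -T³/4 (n(T, g) = -T*T*T/4 = -T²*T/4 = -T³/4)
-33*n(4, -4)*(-23) = -(-33)*4³/4*(-23) = -(-33)*64/4*(-23) = -33*(-16)*(-23) = 528*(-23) = -12144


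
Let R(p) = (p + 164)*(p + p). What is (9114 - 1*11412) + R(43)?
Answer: 15504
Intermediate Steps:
R(p) = 2*p*(164 + p) (R(p) = (164 + p)*(2*p) = 2*p*(164 + p))
(9114 - 1*11412) + R(43) = (9114 - 1*11412) + 2*43*(164 + 43) = (9114 - 11412) + 2*43*207 = -2298 + 17802 = 15504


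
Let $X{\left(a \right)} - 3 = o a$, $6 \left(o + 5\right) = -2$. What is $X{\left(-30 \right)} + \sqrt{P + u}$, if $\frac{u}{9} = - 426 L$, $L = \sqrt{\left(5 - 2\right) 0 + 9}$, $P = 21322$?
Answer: $163 + 2 \sqrt{2455} \approx 262.1$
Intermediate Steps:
$o = - \frac{16}{3}$ ($o = -5 + \frac{1}{6} \left(-2\right) = -5 - \frac{1}{3} = - \frac{16}{3} \approx -5.3333$)
$X{\left(a \right)} = 3 - \frac{16 a}{3}$
$L = 3$ ($L = \sqrt{\left(5 - 2\right) 0 + 9} = \sqrt{3 \cdot 0 + 9} = \sqrt{0 + 9} = \sqrt{9} = 3$)
$u = -11502$ ($u = 9 \left(\left(-426\right) 3\right) = 9 \left(-1278\right) = -11502$)
$X{\left(-30 \right)} + \sqrt{P + u} = \left(3 - -160\right) + \sqrt{21322 - 11502} = \left(3 + 160\right) + \sqrt{9820} = 163 + 2 \sqrt{2455}$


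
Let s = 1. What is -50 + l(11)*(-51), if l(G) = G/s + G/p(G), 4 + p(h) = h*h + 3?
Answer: -24627/40 ≈ -615.67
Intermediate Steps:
p(h) = -1 + h² (p(h) = -4 + (h*h + 3) = -4 + (h² + 3) = -4 + (3 + h²) = -1 + h²)
l(G) = G + G/(-1 + G²) (l(G) = G/1 + G/(-1 + G²) = G*1 + G/(-1 + G²) = G + G/(-1 + G²))
-50 + l(11)*(-51) = -50 + (11³/(-1 + 11²))*(-51) = -50 + (1331/(-1 + 121))*(-51) = -50 + (1331/120)*(-51) = -50 - 22627/40 = -24627/40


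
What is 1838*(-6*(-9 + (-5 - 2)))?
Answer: 176448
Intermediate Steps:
1838*(-6*(-9 + (-5 - 2))) = 1838*(-6*(-9 - 7)) = 1838*(-6*(-16)) = 1838*96 = 176448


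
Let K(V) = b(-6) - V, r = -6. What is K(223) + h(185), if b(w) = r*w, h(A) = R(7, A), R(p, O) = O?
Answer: -2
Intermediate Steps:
h(A) = A
b(w) = -6*w
K(V) = 36 - V (K(V) = -6*(-6) - V = 36 - V)
K(223) + h(185) = (36 - 1*223) + 185 = (36 - 223) + 185 = -187 + 185 = -2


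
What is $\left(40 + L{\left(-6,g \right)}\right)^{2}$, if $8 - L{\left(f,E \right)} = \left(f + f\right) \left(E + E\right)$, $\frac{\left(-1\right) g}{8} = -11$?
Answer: $4665600$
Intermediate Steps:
$g = 88$ ($g = \left(-8\right) \left(-11\right) = 88$)
$L{\left(f,E \right)} = 8 - 4 E f$ ($L{\left(f,E \right)} = 8 - \left(f + f\right) \left(E + E\right) = 8 - 2 f 2 E = 8 - 4 E f$)
$\left(40 + L{\left(-6,g \right)}\right)^{2} = \left(40 - \left(-8 + 352 \left(-6\right)\right)\right)^{2} = \left(40 + \left(8 + 2112\right)\right)^{2} = \left(40 + 2120\right)^{2} = 2160^{2} = 4665600$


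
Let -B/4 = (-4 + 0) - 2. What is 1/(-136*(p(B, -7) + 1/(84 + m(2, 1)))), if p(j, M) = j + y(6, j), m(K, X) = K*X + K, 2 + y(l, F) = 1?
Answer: -11/34425 ≈ -0.00031954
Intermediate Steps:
B = 24 (B = -4*((-4 + 0) - 2) = -4*(-4 - 2) = -4*(-6) = 24)
y(l, F) = -1 (y(l, F) = -2 + 1 = -1)
m(K, X) = K + K*X
p(j, M) = -1 + j (p(j, M) = j - 1 = -1 + j)
1/(-136*(p(B, -7) + 1/(84 + m(2, 1)))) = 1/(-136*((-1 + 24) + 1/(84 + 2*(1 + 1)))) = 1/(-136*(23 + 1/(84 + 2*2))) = 1/(-136*(23 + 1/(84 + 4))) = 1/(-136*(23 + 1/88)) = 1/(-136*2025/88) = 1/(-34425/11) = -11/34425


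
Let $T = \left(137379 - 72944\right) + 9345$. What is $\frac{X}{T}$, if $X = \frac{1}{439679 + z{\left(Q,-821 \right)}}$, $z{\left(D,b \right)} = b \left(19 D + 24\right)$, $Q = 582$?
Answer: $- \frac{1}{638834680540} \approx -1.5654 \cdot 10^{-12}$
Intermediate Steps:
$z{\left(D,b \right)} = b \left(24 + 19 D\right)$
$X = - \frac{1}{8658643}$ ($X = \frac{1}{439679 - 821 \left(24 + 19 \cdot 582\right)} = \frac{1}{439679 - 821 \left(24 + 11058\right)} = \frac{1}{439679 - 9098322} = \frac{1}{-8658643} = - \frac{1}{8658643} \approx -1.1549 \cdot 10^{-7}$)
$T = 73780$ ($T = 64435 + 9345 = 73780$)
$\frac{X}{T} = - \frac{1}{8658643 \cdot 73780} = \left(- \frac{1}{8658643}\right) \frac{1}{73780} = - \frac{1}{638834680540}$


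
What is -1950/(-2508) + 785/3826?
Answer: 392895/399817 ≈ 0.98269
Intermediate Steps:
-1950/(-2508) + 785/3826 = -1950*(-1/2508) + 785*(1/3826) = 325/418 + 785/3826 = 392895/399817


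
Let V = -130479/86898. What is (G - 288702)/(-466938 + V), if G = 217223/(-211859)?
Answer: 1771686105624806/2865471278298259 ≈ 0.61829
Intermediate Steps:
V = -43493/28966 (V = -130479*1/86898 = -43493/28966 ≈ -1.5015)
G = -217223/211859 (G = 217223*(-1/211859) = -217223/211859 ≈ -1.0253)
(G - 288702)/(-466938 + V) = (-217223/211859 - 288702)/(-466938 - 43493/28966) = -61164334241/(211859*(-13525369601/28966)) = -61164334241/211859*(-28966/13525369601) = 1771686105624806/2865471278298259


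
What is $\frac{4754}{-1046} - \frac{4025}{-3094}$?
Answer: $- \frac{749909}{231166} \approx -3.244$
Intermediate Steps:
$\frac{4754}{-1046} - \frac{4025}{-3094} = 4754 \left(- \frac{1}{1046}\right) - - \frac{575}{442} = - \frac{2377}{523} + \frac{575}{442} = - \frac{749909}{231166}$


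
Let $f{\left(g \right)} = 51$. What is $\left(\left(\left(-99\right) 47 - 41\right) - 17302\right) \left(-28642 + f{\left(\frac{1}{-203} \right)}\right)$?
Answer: $628887636$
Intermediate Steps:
$\left(\left(\left(-99\right) 47 - 41\right) - 17302\right) \left(-28642 + f{\left(\frac{1}{-203} \right)}\right) = \left(\left(\left(-99\right) 47 - 41\right) - 17302\right) \left(-28642 + 51\right) = \left(\left(-4653 - 41\right) - 17302\right) \left(-28591\right) = \left(-4694 - 17302\right) \left(-28591\right) = \left(-21996\right) \left(-28591\right) = 628887636$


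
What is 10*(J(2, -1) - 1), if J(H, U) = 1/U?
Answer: -20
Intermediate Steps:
10*(J(2, -1) - 1) = 10*(1/(-1) - 1) = 10*(-1 - 1) = 10*(-2) = -20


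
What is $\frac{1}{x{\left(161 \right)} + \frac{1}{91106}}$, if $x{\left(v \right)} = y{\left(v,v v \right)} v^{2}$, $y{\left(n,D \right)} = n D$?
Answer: $\frac{91106}{9855447744271907} \approx 9.2442 \cdot 10^{-12}$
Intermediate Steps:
$y{\left(n,D \right)} = D n$
$x{\left(v \right)} = v^{5}$ ($x{\left(v \right)} = v v v v^{2} = v^{2} v v^{2} = v^{3} v^{2} = v^{5}$)
$\frac{1}{x{\left(161 \right)} + \frac{1}{91106}} = \frac{1}{161^{5} + \frac{1}{91106}} = \frac{1}{108175616801 + \frac{1}{91106}} = \frac{1}{\frac{9855447744271907}{91106}} = \frac{91106}{9855447744271907}$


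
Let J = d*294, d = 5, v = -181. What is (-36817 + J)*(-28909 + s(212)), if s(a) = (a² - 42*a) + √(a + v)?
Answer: -252059457 - 35347*√31 ≈ -2.5226e+8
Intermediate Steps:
J = 1470 (J = 5*294 = 1470)
s(a) = a² + √(-181 + a) - 42*a (s(a) = (a² - 42*a) + √(a - 181) = (a² - 42*a) + √(-181 + a) = a² + √(-181 + a) - 42*a)
(-36817 + J)*(-28909 + s(212)) = (-36817 + 1470)*(-28909 + (212² + √(-181 + 212) - 42*212)) = -35347*(-28909 + (44944 + √31 - 8904)) = -35347*(-28909 + (36040 + √31)) = -35347*(7131 + √31) = -252059457 - 35347*√31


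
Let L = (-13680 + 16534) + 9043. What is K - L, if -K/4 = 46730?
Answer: -198817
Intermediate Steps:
K = -186920 (K = -4*46730 = -186920)
L = 11897 (L = 2854 + 9043 = 11897)
K - L = -186920 - 1*11897 = -186920 - 11897 = -198817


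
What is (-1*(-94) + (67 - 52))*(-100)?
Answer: -10900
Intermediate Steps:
(-1*(-94) + (67 - 52))*(-100) = (94 + 15)*(-100) = 109*(-100) = -10900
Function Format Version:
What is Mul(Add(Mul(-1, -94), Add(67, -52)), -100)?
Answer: -10900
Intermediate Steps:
Mul(Add(Mul(-1, -94), Add(67, -52)), -100) = Mul(Add(94, 15), -100) = Mul(109, -100) = -10900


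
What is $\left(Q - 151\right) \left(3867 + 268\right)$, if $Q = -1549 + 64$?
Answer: $-6764860$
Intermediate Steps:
$Q = -1485$
$\left(Q - 151\right) \left(3867 + 268\right) = \left(-1485 - 151\right) \left(3867 + 268\right) = \left(-1636\right) 4135 = -6764860$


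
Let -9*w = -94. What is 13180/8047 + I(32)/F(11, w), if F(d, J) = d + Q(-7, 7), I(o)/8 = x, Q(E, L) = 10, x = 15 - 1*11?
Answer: 534284/168987 ≈ 3.1617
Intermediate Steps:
x = 4 (x = 15 - 11 = 4)
I(o) = 32 (I(o) = 8*4 = 32)
w = 94/9 (w = -⅑*(-94) = 94/9 ≈ 10.444)
F(d, J) = 10 + d (F(d, J) = d + 10 = 10 + d)
13180/8047 + I(32)/F(11, w) = 13180/8047 + 32/(10 + 11) = 13180*(1/8047) + 32/21 = 13180/8047 + 32*(1/21) = 13180/8047 + 32/21 = 534284/168987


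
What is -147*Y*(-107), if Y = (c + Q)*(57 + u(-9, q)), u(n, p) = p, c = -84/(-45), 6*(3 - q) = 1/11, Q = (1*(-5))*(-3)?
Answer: 477411851/30 ≈ 1.5914e+7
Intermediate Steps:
Q = 15 (Q = -5*(-3) = 15)
q = 197/66 (q = 3 - 1/6/11 = 3 - 1/6*1/11 = 3 - 1/66 = 197/66 ≈ 2.9848)
c = 28/15 (c = -84*(-1/45) = 28/15 ≈ 1.8667)
Y = 91057/90 (Y = (28/15 + 15)*(57 + 197/66) = (253/15)*(3959/66) = 91057/90 ≈ 1011.7)
-147*Y*(-107) = -147*91057/90*(-107) = -4461793/30*(-107) = 477411851/30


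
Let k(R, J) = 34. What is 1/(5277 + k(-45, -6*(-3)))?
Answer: 1/5311 ≈ 0.00018829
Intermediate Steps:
1/(5277 + k(-45, -6*(-3))) = 1/(5277 + 34) = 1/5311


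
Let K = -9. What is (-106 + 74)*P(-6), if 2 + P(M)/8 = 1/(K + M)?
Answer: 7936/15 ≈ 529.07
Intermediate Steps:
P(M) = -16 + 8/(-9 + M)
(-106 + 74)*P(-6) = (-106 + 74)*(8*(19 - 2*(-6))/(-9 - 6)) = -256*(19 + 12)/(-15) = -256*(-1)*31/15 = -32*(-248/15) = 7936/15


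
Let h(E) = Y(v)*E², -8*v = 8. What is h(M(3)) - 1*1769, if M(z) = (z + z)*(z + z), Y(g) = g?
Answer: -3065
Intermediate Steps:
v = -1 (v = -⅛*8 = -1)
M(z) = 4*z² (M(z) = (2*z)*(2*z) = 4*z²)
h(E) = -E²
h(M(3)) - 1*1769 = -(4*3²)² - 1*1769 = -(4*9)² - 1769 = -1*36² - 1769 = -1*1296 - 1769 = -1296 - 1769 = -3065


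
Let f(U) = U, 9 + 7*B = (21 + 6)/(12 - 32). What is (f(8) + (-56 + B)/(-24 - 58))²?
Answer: 9977412769/131790400 ≈ 75.707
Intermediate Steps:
B = -207/140 (B = -9/7 + ((21 + 6)/(12 - 32))/7 = -9/7 + (27/(-20))/7 = -9/7 + (27*(-1/20))/7 = -9/7 + (⅐)*(-27/20) = -9/7 - 27/140 = -207/140 ≈ -1.4786)
(f(8) + (-56 + B)/(-24 - 58))² = (8 + (-56 - 207/140)/(-24 - 58))² = (8 - 8047/140/(-82))² = (8 - 8047/140*(-1/82))² = (8 + 8047/11480)² = (99887/11480)² = 9977412769/131790400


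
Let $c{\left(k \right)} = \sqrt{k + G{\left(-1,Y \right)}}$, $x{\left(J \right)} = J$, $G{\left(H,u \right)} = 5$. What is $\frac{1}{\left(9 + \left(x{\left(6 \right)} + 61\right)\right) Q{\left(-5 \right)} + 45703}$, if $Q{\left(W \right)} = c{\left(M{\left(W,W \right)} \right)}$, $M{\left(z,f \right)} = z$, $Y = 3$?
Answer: $\frac{1}{45703} \approx 2.188 \cdot 10^{-5}$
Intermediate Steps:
$c{\left(k \right)} = \sqrt{5 + k}$ ($c{\left(k \right)} = \sqrt{k + 5} = \sqrt{5 + k}$)
$Q{\left(W \right)} = \sqrt{5 + W}$
$\frac{1}{\left(9 + \left(x{\left(6 \right)} + 61\right)\right) Q{\left(-5 \right)} + 45703} = \frac{1}{\left(9 + \left(6 + 61\right)\right) \sqrt{5 - 5} + 45703} = \frac{1}{\left(9 + 67\right) \sqrt{0} + 45703} = \frac{1}{76 \cdot 0 + 45703} = \frac{1}{0 + 45703} = \frac{1}{45703}$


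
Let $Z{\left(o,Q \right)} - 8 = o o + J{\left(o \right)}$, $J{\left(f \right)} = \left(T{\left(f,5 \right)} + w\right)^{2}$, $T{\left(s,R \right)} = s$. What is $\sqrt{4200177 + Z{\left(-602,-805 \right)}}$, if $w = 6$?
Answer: $\sqrt{4917805} \approx 2217.6$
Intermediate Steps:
$J{\left(f \right)} = \left(6 + f\right)^{2}$ ($J{\left(f \right)} = \left(f + 6\right)^{2} = \left(6 + f\right)^{2}$)
$Z{\left(o,Q \right)} = 8 + o^{2} + \left(6 + o\right)^{2}$ ($Z{\left(o,Q \right)} = 8 + \left(o o + \left(6 + o\right)^{2}\right) = 8 + \left(o^{2} + \left(6 + o\right)^{2}\right) = 8 + o^{2} + \left(6 + o\right)^{2}$)
$\sqrt{4200177 + Z{\left(-602,-805 \right)}} = \sqrt{4200177 + \left(8 + \left(-602\right)^{2} + \left(6 - 602\right)^{2}\right)} = \sqrt{4200177 + \left(8 + 362404 + \left(-596\right)^{2}\right)} = \sqrt{4200177 + \left(8 + 362404 + 355216\right)} = \sqrt{4200177 + 717628} = \sqrt{4917805}$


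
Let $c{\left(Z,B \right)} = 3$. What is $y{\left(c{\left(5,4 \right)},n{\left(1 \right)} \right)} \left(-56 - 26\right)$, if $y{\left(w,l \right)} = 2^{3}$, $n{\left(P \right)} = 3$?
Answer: $-656$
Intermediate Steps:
$y{\left(w,l \right)} = 8$
$y{\left(c{\left(5,4 \right)},n{\left(1 \right)} \right)} \left(-56 - 26\right) = 8 \left(-56 - 26\right) = 8 \left(-82\right) = -656$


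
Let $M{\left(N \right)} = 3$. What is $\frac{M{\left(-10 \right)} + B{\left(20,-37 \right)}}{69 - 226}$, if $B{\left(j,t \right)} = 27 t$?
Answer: $\frac{996}{157} \approx 6.3439$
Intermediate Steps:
$\frac{M{\left(-10 \right)} + B{\left(20,-37 \right)}}{69 - 226} = \frac{3 + 27 \left(-37\right)}{69 - 226} = \frac{3 - 999}{-157} = \left(-996\right) \left(- \frac{1}{157}\right) = \frac{996}{157}$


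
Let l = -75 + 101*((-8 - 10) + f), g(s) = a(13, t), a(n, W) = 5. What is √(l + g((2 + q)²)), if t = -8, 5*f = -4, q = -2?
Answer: 2*I*√12305/5 ≈ 44.371*I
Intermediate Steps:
f = -⅘ (f = (⅕)*(-4) = -⅘ ≈ -0.80000)
g(s) = 5
l = -9869/5 (l = -75 + 101*((-8 - 10) - ⅘) = -75 + 101*(-18 - ⅘) = -75 + 101*(-94/5) = -75 - 9494/5 = -9869/5 ≈ -1973.8)
√(l + g((2 + q)²)) = √(-9869/5 + 5) = √(-9844/5) = 2*I*√12305/5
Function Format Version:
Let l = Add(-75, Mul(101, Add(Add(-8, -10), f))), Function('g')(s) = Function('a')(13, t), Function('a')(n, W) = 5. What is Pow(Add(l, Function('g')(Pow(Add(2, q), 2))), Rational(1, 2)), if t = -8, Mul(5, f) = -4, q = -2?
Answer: Mul(Rational(2, 5), I, Pow(12305, Rational(1, 2))) ≈ Mul(44.371, I)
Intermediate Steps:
f = Rational(-4, 5) (f = Mul(Rational(1, 5), -4) = Rational(-4, 5) ≈ -0.80000)
Function('g')(s) = 5
l = Rational(-9869, 5) (l = Add(-75, Mul(101, Add(Add(-8, -10), Rational(-4, 5)))) = Add(-75, Mul(101, Add(-18, Rational(-4, 5)))) = Add(-75, Mul(101, Rational(-94, 5))) = Add(-75, Rational(-9494, 5)) = Rational(-9869, 5) ≈ -1973.8)
Pow(Add(l, Function('g')(Pow(Add(2, q), 2))), Rational(1, 2)) = Pow(Add(Rational(-9869, 5), 5), Rational(1, 2)) = Pow(Rational(-9844, 5), Rational(1, 2)) = Mul(Rational(2, 5), I, Pow(12305, Rational(1, 2)))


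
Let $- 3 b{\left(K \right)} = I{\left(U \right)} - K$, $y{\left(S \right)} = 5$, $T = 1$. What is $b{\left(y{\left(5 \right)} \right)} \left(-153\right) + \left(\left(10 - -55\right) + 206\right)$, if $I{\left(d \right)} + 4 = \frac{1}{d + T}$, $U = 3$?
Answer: $- \frac{701}{4} \approx -175.25$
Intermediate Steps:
$I{\left(d \right)} = -4 + \frac{1}{1 + d}$ ($I{\left(d \right)} = -4 + \frac{1}{d + 1} = -4 + \frac{1}{1 + d}$)
$b{\left(K \right)} = \frac{5}{4} + \frac{K}{3}$ ($b{\left(K \right)} = - \frac{\frac{-3 - 12}{1 + 3} - K}{3} = - \frac{\frac{-3 - 12}{4} - K}{3} = - \frac{\frac{1}{4} \left(-15\right) - K}{3} = - \frac{- \frac{15}{4} - K}{3} = \frac{5}{4} + \frac{K}{3}$)
$b{\left(y{\left(5 \right)} \right)} \left(-153\right) + \left(\left(10 - -55\right) + 206\right) = \left(\frac{5}{4} + \frac{1}{3} \cdot 5\right) \left(-153\right) + \left(\left(10 - -55\right) + 206\right) = \left(\frac{5}{4} + \frac{5}{3}\right) \left(-153\right) + \left(\left(10 + 55\right) + 206\right) = \frac{35}{12} \left(-153\right) + \left(65 + 206\right) = - \frac{1785}{4} + 271 = - \frac{701}{4}$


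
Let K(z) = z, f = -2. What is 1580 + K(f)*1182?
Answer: -784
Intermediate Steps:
1580 + K(f)*1182 = 1580 - 2*1182 = 1580 - 2364 = -784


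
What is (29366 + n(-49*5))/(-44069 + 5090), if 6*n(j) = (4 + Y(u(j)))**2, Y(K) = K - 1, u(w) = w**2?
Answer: -1801768490/116937 ≈ -15408.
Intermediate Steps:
Y(K) = -1 + K
n(j) = (3 + j**2)**2/6 (n(j) = (4 + (-1 + j**2))**2/6 = (3 + j**2)**2/6)
(29366 + n(-49*5))/(-44069 + 5090) = (29366 + (3 + (-49*5)**2)**2/6)/(-44069 + 5090) = (29366 + (3 + (-245)**2)**2/6)/(-38979) = (29366 + (3 + 60025)**2/6)*(-1/38979) = (29366 + (1/6)*60028**2)*(-1/38979) = (29366 + (1/6)*3603360784)*(-1/38979) = (29366 + 1801680392/3)*(-1/38979) = (1801768490/3)*(-1/38979) = -1801768490/116937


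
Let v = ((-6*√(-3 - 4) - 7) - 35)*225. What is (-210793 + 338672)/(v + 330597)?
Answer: 4563106357/11460905901 + 6393950*I*√7/3820301967 ≈ 0.39815 + 0.0044281*I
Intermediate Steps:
v = -9450 - 1350*I*√7 (v = ((-6*I*√7 - 7) - 35)*225 = ((-7 - 6*I*√7) - 35)*225 = (-42 - 6*I*√7)*225 = -9450 - 1350*I*√7 ≈ -9450.0 - 3571.8*I)
(-210793 + 338672)/(v + 330597) = (-210793 + 338672)/((-9450 - 1350*I*√7) + 330597) = 127879/(321147 - 1350*I*√7)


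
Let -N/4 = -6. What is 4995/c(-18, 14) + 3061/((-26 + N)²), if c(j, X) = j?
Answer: 1951/4 ≈ 487.75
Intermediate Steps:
N = 24 (N = -4*(-6) = 24)
4995/c(-18, 14) + 3061/((-26 + N)²) = 4995/(-18) + 3061/((-26 + 24)²) = 4995*(-1/18) + 3061/((-2)²) = -555/2 + 3061/4 = 1951/4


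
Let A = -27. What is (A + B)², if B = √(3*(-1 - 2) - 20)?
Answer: (27 - I*√29)² ≈ 700.0 - 290.8*I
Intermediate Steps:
B = I*√29 (B = √(3*(-3) - 20) = √(-9 - 20) = √(-29) = I*√29 ≈ 5.3852*I)
(A + B)² = (-27 + I*√29)²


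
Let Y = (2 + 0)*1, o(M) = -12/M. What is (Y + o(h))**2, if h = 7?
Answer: 4/49 ≈ 0.081633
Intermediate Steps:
Y = 2 (Y = 2*1 = 2)
(Y + o(h))**2 = (2 - 12/7)**2 = (2/7)**2 = 4/49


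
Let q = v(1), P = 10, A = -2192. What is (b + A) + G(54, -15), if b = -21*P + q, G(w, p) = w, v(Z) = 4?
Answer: -2344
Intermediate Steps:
q = 4
b = -206 (b = -21*10 + 4 = -210 + 4 = -206)
(b + A) + G(54, -15) = (-206 - 2192) + 54 = -2398 + 54 = -2344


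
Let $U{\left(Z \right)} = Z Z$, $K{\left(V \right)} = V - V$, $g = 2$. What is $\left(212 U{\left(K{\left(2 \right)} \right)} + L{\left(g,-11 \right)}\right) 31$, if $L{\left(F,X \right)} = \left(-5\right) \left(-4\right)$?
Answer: $620$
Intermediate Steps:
$K{\left(V \right)} = 0$
$U{\left(Z \right)} = Z^{2}$
$L{\left(F,X \right)} = 20$
$\left(212 U{\left(K{\left(2 \right)} \right)} + L{\left(g,-11 \right)}\right) 31 = \left(212 \cdot 0^{2} + 20\right) 31 = \left(212 \cdot 0 + 20\right) 31 = \left(0 + 20\right) 31 = 20 \cdot 31 = 620$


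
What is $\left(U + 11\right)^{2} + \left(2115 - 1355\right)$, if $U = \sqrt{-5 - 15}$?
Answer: $861 + 44 i \sqrt{5} \approx 861.0 + 98.387 i$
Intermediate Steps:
$U = 2 i \sqrt{5}$ ($U = \sqrt{-20} = 2 i \sqrt{5} \approx 4.4721 i$)
$\left(U + 11\right)^{2} + \left(2115 - 1355\right) = \left(2 i \sqrt{5} + 11\right)^{2} + \left(2115 - 1355\right) = \left(11 + 2 i \sqrt{5}\right)^{2} + \left(2115 - 1355\right) = \left(11 + 2 i \sqrt{5}\right)^{2} + 760 = 760 + \left(11 + 2 i \sqrt{5}\right)^{2}$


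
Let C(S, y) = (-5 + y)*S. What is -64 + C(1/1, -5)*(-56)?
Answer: 496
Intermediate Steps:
C(S, y) = S*(-5 + y)
-64 + C(1/1, -5)*(-56) = -64 + ((-5 - 5)/1)*(-56) = -64 + (1*(-10))*(-56) = -64 - 10*(-56) = -64 + 560 = 496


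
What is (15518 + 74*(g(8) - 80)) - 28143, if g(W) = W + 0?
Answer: -17953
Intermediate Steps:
g(W) = W
(15518 + 74*(g(8) - 80)) - 28143 = (15518 + 74*(8 - 80)) - 28143 = (15518 + 74*(-72)) - 28143 = (15518 - 5328) - 28143 = 10190 - 28143 = -17953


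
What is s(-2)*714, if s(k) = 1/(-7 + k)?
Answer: -238/3 ≈ -79.333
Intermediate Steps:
s(-2)*714 = 714/(-7 - 2) = 714/(-9) = -⅑*714 = -238/3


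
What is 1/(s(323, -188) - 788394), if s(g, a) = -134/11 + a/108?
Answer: -297/234157153 ≈ -1.2684e-6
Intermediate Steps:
s(g, a) = -134/11 + a/108 (s(g, a) = -134*1/11 + a*(1/108) = -134/11 + a/108)
1/(s(323, -188) - 788394) = 1/((-134/11 + (1/108)*(-188)) - 788394) = 1/((-134/11 - 47/27) - 788394) = 1/(-4135/297 - 788394) = 1/(-234157153/297) = -297/234157153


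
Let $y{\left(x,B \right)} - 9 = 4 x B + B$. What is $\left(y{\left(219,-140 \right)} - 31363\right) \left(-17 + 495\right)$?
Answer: $-73676052$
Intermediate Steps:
$y{\left(x,B \right)} = 9 + B + 4 B x$ ($y{\left(x,B \right)} = 9 + \left(4 x B + B\right) = 9 + \left(4 B x + B\right) = 9 + \left(B + 4 B x\right) = 9 + B + 4 B x$)
$\left(y{\left(219,-140 \right)} - 31363\right) \left(-17 + 495\right) = \left(\left(9 - 140 + 4 \left(-140\right) 219\right) - 31363\right) \left(-17 + 495\right) = \left(\left(9 - 140 - 122640\right) - 31363\right) 478 = \left(-122771 - 31363\right) 478 = \left(-154134\right) 478 = -73676052$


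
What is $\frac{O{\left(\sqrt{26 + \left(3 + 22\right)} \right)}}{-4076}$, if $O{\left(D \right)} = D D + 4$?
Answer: $- \frac{55}{4076} \approx -0.013494$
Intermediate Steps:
$O{\left(D \right)} = 4 + D^{2}$ ($O{\left(D \right)} = D^{2} + 4 = 4 + D^{2}$)
$\frac{O{\left(\sqrt{26 + \left(3 + 22\right)} \right)}}{-4076} = \frac{4 + \left(\sqrt{26 + \left(3 + 22\right)}\right)^{2}}{-4076} = \left(4 + \left(\sqrt{26 + 25}\right)^{2}\right) \left(- \frac{1}{4076}\right) = \left(4 + \left(\sqrt{51}\right)^{2}\right) \left(- \frac{1}{4076}\right) = \left(4 + 51\right) \left(- \frac{1}{4076}\right) = 55 \left(- \frac{1}{4076}\right) = - \frac{55}{4076}$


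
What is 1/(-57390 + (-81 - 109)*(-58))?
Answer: -1/46370 ≈ -2.1566e-5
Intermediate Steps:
1/(-57390 + (-81 - 109)*(-58)) = 1/(-57390 - 190*(-58)) = 1/(-57390 + 11020) = 1/(-46370) = -1/46370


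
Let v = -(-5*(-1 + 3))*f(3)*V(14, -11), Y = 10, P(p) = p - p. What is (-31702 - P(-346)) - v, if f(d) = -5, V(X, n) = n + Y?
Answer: -31752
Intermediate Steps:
P(p) = 0
V(X, n) = 10 + n (V(X, n) = n + 10 = 10 + n)
v = 50 (v = -(-5*(-1 + 3))*(-5*(10 - 11)) = -(-5*2)*(-5*(-1)) = -(-10)*5 = -1*(-50) = 50)
(-31702 - P(-346)) - v = (-31702 - 1*0) - 1*50 = (-31702 + 0) - 50 = -31702 - 50 = -31752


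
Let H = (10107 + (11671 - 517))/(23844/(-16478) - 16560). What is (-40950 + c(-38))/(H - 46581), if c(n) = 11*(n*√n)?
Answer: 1862539251300/2118713844367 + 19012000172*I*√38/2118713844367 ≈ 0.87909 + 0.055316*I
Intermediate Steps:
c(n) = 11*n^(3/2)
H = -58389793/45483254 (H = (10107 + 11154)/(23844*(-1/16478) - 16560) = 21261/(-11922/8239 - 16560) = 21261/(-136449762/8239) = 21261*(-8239/136449762) = -58389793/45483254 ≈ -1.2838)
(-40950 + c(-38))/(H - 46581) = (-40950 + 11*(-38)^(3/2))/(-58389793/45483254 - 46581) = (-40950 + 11*(-38*I*√38))/(-2118713844367/45483254) = (-40950 - 418*I*√38)*(-45483254/2118713844367) = 1862539251300/2118713844367 + 19012000172*I*√38/2118713844367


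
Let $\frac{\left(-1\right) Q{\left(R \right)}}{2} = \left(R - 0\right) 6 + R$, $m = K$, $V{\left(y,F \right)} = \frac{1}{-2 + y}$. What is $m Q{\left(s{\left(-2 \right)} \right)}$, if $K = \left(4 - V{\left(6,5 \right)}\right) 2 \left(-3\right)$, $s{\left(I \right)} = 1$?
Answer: $315$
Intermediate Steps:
$K = - \frac{45}{2}$ ($K = \left(4 - \frac{1}{-2 + 6}\right) 2 \left(-3\right) = \left(4 - \frac{1}{4}\right) 2 \left(-3\right) = \frac{15}{4} \cdot 2 \left(-3\right) = \frac{15}{2} \left(-3\right) = - \frac{45}{2} \approx -22.5$)
$m = - \frac{45}{2} \approx -22.5$
$Q{\left(R \right)} = - 14 R$ ($Q{\left(R \right)} = - 2 \left(\left(R - 0\right) 6 + R\right) = - 2 \left(\left(R + 0\right) 6 + R\right) = - 2 \left(R 6 + R\right) = - 2 \left(6 R + R\right) = - 2 \cdot 7 R = - 14 R$)
$m Q{\left(s{\left(-2 \right)} \right)} = - \frac{45 \left(\left(-14\right) 1\right)}{2} = \left(- \frac{45}{2}\right) \left(-14\right) = 315$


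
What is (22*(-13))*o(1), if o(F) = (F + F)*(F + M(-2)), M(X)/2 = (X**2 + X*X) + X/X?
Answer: -10868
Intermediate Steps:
M(X) = 2 + 4*X**2 (M(X) = 2*((X**2 + X*X) + X/X) = 2*((X**2 + X**2) + 1) = 2*(2*X**2 + 1) = 2*(1 + 2*X**2) = 2 + 4*X**2)
o(F) = 2*F*(18 + F) (o(F) = (F + F)*(F + (2 + 4*(-2)**2)) = (2*F)*(F + (2 + 4*4)) = (2*F)*(F + (2 + 16)) = (2*F)*(F + 18) = (2*F)*(18 + F) = 2*F*(18 + F))
(22*(-13))*o(1) = (22*(-13))*(2*1*(18 + 1)) = -572*19 = -286*38 = -10868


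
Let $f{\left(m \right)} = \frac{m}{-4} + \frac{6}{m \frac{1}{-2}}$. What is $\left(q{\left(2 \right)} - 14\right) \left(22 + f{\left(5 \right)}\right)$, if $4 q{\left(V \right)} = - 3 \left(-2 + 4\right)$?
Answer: $- \frac{11377}{40} \approx -284.42$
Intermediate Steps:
$q{\left(V \right)} = - \frac{3}{2}$ ($q{\left(V \right)} = \frac{\left(-3\right) \left(-2 + 4\right)}{4} = \frac{\left(-3\right) 2}{4} = \frac{1}{4} \left(-6\right) = - \frac{3}{2}$)
$f{\left(m \right)} = - \frac{12}{m} - \frac{m}{4}$ ($f{\left(m \right)} = m \left(- \frac{1}{4}\right) + \frac{6}{m \left(- \frac{1}{2}\right)} = - \frac{m}{4} + \frac{6}{\left(- \frac{1}{2}\right) m} = - \frac{m}{4} + 6 \left(- \frac{2}{m}\right) = - \frac{m}{4} - \frac{12}{m} = - \frac{12}{m} - \frac{m}{4}$)
$\left(q{\left(2 \right)} - 14\right) \left(22 + f{\left(5 \right)}\right) = \left(- \frac{3}{2} - 14\right) \left(22 - \left(\frac{5}{4} + \frac{12}{5}\right)\right) = \left(- \frac{3}{2} - 14\right) \left(22 - \frac{73}{20}\right) = - \frac{31 \left(22 - \frac{73}{20}\right)}{2} = \left(- \frac{31}{2}\right) \frac{367}{20} = - \frac{11377}{40}$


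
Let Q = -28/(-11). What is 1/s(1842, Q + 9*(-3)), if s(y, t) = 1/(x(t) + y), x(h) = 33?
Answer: 1875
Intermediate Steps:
Q = 28/11 (Q = -28*(-1/11) = 28/11 ≈ 2.5455)
s(y, t) = 1/(33 + y)
1/s(1842, Q + 9*(-3)) = 1/(1/(33 + 1842)) = 1/(1/1875) = 1875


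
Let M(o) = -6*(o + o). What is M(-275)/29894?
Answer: 1650/14947 ≈ 0.11039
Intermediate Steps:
M(o) = -12*o
M(-275)/29894 = -12*(-275)/29894 = 3300*(1/29894) = 1650/14947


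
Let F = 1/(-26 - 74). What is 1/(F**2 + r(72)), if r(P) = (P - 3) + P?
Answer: 10000/1410001 ≈ 0.0070922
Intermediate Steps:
r(P) = -3 + 2*P (r(P) = (-3 + P) + P = -3 + 2*P)
F = -1/100 (F = 1/(-100) = -1/100 ≈ -0.010000)
1/(F**2 + r(72)) = 1/((-1/100)**2 + (-3 + 2*72)) = 1/(1/10000 + (-3 + 144)) = 1/(1/10000 + 141) = 1/(1410001/10000) = 10000/1410001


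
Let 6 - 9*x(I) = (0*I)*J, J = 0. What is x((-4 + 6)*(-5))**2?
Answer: 4/9 ≈ 0.44444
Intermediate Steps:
x(I) = 2/3 (x(I) = 2/3 - 0*I*0/9 = 2/3 - 0*0 = 2/3 - 1/9*0 = 2/3 + 0 = 2/3)
x((-4 + 6)*(-5))**2 = (2/3)**2 = 4/9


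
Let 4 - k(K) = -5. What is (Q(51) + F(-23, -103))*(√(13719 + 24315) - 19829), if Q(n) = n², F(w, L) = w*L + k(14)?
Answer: -98728591 + 14937*√4226 ≈ -9.7758e+7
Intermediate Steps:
k(K) = 9 (k(K) = 4 - 1*(-5) = 4 + 5 = 9)
F(w, L) = 9 + L*w (F(w, L) = w*L + 9 = L*w + 9 = 9 + L*w)
(Q(51) + F(-23, -103))*(√(13719 + 24315) - 19829) = (51² + (9 - 103*(-23)))*(√(13719 + 24315) - 19829) = (2601 + (9 + 2369))*(√38034 - 19829) = (2601 + 2378)*(3*√4226 - 19829) = 4979*(-19829 + 3*√4226) = -98728591 + 14937*√4226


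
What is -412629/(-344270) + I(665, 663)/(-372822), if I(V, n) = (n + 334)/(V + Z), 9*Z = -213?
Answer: 49330280586257/41158025200760 ≈ 1.1986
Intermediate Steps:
Z = -71/3 (Z = (⅑)*(-213) = -71/3 ≈ -23.667)
I(V, n) = (334 + n)/(-71/3 + V) (I(V, n) = (n + 334)/(V - 71/3) = (334 + n)/(-71/3 + V))
-412629/(-344270) + I(665, 663)/(-372822) = -412629/(-344270) + (3*(334 + 663)/(-71 + 3*665))/(-372822) = -412629*(-1/344270) + (3*997/(-71 + 1995))*(-1/372822) = 412629/344270 + (3*997/1924)*(-1/372822) = 412629/344270 + (3*(1/1924)*997)*(-1/372822) = 412629/344270 + (2991/1924)*(-1/372822) = 412629/344270 - 997/239103176 = 49330280586257/41158025200760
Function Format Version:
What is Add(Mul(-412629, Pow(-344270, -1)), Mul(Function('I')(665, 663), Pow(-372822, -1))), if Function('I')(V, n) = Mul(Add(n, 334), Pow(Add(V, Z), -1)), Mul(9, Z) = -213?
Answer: Rational(49330280586257, 41158025200760) ≈ 1.1986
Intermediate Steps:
Z = Rational(-71, 3) (Z = Mul(Rational(1, 9), -213) = Rational(-71, 3) ≈ -23.667)
Function('I')(V, n) = Mul(Pow(Add(Rational(-71, 3), V), -1), Add(334, n)) (Function('I')(V, n) = Mul(Add(n, 334), Pow(Add(V, Rational(-71, 3)), -1)) = Mul(Add(334, n), Pow(Add(Rational(-71, 3), V), -1)) = Mul(Pow(Add(Rational(-71, 3), V), -1), Add(334, n)))
Add(Mul(-412629, Pow(-344270, -1)), Mul(Function('I')(665, 663), Pow(-372822, -1))) = Add(Mul(-412629, Pow(-344270, -1)), Mul(Mul(3, Pow(Add(-71, Mul(3, 665)), -1), Add(334, 663)), Pow(-372822, -1))) = Add(Mul(-412629, Rational(-1, 344270)), Mul(Mul(3, Pow(Add(-71, 1995), -1), 997), Rational(-1, 372822))) = Add(Rational(412629, 344270), Mul(Mul(3, Pow(1924, -1), 997), Rational(-1, 372822))) = Add(Rational(412629, 344270), Mul(Mul(3, Rational(1, 1924), 997), Rational(-1, 372822))) = Add(Rational(412629, 344270), Mul(Rational(2991, 1924), Rational(-1, 372822))) = Add(Rational(412629, 344270), Rational(-997, 239103176)) = Rational(49330280586257, 41158025200760)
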